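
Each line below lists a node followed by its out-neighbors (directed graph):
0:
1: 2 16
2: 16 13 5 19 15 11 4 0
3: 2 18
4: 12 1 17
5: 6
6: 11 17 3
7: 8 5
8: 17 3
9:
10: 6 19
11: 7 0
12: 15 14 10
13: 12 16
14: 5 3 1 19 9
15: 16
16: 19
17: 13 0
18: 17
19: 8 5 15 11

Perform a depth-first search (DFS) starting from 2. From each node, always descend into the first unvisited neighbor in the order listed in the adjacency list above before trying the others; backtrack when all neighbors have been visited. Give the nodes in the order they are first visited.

2, 16, 19, 8, 17, 13, 12, 15, 14, 5, 6, 11, 7, 0, 3, 18, 1, 9, 10, 4

Visit 2
2 → 16
16 → 19
19 → 8
8 → 17
17 → 13
13 → 12
12 → 15
12 → 14
14 → 5
5 → 6
6 → 11
11 → 7
11 → 0
6 → 3
3 → 18
14 → 1
14 → 9
12 → 10
2 → 4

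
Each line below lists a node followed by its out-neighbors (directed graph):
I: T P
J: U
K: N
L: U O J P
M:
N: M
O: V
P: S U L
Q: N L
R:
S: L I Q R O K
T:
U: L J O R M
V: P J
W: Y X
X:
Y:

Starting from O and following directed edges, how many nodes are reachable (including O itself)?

BFS from O visits: O, V, J, P, U, L, S, M, R, I, K, Q, T, N
Reachable nodes: 14 of 17 total.

14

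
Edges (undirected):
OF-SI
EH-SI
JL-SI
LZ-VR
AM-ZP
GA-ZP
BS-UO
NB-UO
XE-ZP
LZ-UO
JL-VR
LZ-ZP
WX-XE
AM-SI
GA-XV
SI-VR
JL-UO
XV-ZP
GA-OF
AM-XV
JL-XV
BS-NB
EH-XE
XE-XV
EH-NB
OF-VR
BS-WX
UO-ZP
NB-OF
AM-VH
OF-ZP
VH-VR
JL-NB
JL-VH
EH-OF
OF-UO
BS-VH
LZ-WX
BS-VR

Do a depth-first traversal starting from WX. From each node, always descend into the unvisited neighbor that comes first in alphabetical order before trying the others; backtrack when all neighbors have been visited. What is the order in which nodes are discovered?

WX, BS, NB, EH, OF, GA, XV, AM, SI, JL, UO, LZ, VR, VH, ZP, XE

Visit WX
WX → BS
BS → NB
NB → EH
EH → OF
OF → GA
GA → XV
XV → AM
AM → SI
SI → JL
JL → UO
UO → LZ
LZ → VR
VR → VH
LZ → ZP
ZP → XE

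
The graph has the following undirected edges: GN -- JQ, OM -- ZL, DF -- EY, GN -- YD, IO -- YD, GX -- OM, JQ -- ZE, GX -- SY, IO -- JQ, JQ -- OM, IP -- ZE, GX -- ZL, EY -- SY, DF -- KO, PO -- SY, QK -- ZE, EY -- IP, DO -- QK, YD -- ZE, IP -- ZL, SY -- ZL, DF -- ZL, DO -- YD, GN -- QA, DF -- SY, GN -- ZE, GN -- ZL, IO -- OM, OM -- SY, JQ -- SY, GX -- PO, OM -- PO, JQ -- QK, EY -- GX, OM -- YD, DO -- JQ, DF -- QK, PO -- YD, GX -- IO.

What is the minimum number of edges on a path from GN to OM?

2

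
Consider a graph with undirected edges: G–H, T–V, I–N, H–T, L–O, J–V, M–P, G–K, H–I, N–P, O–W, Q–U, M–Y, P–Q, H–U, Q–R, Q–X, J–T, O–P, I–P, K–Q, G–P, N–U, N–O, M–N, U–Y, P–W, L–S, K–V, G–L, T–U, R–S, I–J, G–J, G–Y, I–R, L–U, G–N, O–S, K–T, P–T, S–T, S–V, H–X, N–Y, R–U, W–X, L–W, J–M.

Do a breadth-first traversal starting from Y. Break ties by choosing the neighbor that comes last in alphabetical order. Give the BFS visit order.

Y U N M G T R Q L H P O I J K V S X W

Visit Y; enqueue U, N, M, G → queue [U, N, M, G]
Visit U; enqueue T, R, Q, L, H → queue [N, M, G, T, R, Q, L, H]
Visit N; enqueue P, O, I → queue [M, G, T, R, Q, L, H, P, O, I]
Visit M; enqueue J → queue [G, T, R, Q, L, H, P, O, I, J]
Visit G; enqueue K → queue [T, R, Q, L, H, P, O, I, J, K]
Visit T; enqueue V, S → queue [R, Q, L, H, P, O, I, J, K, V, S]
Visit R → queue [Q, L, H, P, O, I, J, K, V, S]
Visit Q; enqueue X → queue [L, H, P, O, I, J, K, V, S, X]
Visit L; enqueue W → queue [H, P, O, I, J, K, V, S, X, W]
Visit H → queue [P, O, I, J, K, V, S, X, W]
Visit P → queue [O, I, J, K, V, S, X, W]
Visit O → queue [I, J, K, V, S, X, W]
Visit I → queue [J, K, V, S, X, W]
Visit J → queue [K, V, S, X, W]
Visit K → queue [V, S, X, W]
Visit V → queue [S, X, W]
Visit S → queue [X, W]
Visit X → queue [W]
Visit W → queue []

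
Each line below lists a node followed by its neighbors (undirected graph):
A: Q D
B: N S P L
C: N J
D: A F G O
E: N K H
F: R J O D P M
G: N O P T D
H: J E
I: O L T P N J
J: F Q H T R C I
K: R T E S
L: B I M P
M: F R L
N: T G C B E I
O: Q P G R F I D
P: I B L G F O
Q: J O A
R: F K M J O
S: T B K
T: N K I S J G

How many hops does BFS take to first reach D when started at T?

2

Level 0: T
Level 1: G, I, J, K, N, S
Level 2: B, C, D, E, F, H, L, O, P, Q, R
Level 3: A, M
D first appears at level 2.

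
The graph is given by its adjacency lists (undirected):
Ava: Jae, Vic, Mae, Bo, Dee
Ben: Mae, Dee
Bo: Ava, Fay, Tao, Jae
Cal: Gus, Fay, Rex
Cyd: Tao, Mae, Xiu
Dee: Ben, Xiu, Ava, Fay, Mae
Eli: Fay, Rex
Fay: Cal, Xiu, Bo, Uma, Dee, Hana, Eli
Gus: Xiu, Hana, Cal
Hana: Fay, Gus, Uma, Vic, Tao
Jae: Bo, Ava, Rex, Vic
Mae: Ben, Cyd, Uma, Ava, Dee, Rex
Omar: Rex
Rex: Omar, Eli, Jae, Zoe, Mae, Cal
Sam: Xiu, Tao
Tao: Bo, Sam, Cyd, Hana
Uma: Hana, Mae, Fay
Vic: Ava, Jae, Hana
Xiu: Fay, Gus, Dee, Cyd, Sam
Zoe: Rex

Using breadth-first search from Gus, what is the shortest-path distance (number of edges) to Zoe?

3

Level 0: Gus
Level 1: Cal, Hana, Xiu
Level 2: Cyd, Dee, Fay, Rex, Sam, Tao, Uma, Vic
Level 3: Ava, Ben, Bo, Eli, Jae, Mae, Omar, Zoe
Zoe first appears at level 3.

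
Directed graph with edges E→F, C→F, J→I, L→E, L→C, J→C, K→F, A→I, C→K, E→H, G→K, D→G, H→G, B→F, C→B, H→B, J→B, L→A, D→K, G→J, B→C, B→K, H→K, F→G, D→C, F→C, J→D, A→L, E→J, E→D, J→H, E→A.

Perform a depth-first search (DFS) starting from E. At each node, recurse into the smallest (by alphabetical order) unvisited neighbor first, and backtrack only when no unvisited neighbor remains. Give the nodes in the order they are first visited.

E A I L C B F G J D K H

Visit E
E → A
A → I
A → L
L → C
C → B
B → F
F → G
G → J
J → D
D → K
J → H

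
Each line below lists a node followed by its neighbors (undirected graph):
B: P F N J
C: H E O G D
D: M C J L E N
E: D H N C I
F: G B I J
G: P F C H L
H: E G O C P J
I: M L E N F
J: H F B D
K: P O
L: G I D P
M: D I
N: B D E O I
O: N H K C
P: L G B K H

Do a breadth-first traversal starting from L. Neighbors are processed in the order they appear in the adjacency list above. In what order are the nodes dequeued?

L, G, I, D, P, F, C, H, M, E, N, J, B, K, O

Visit L; enqueue G, I, D, P → queue [G, I, D, P]
Visit G; enqueue F, C, H → queue [I, D, P, F, C, H]
Visit I; enqueue M, E, N → queue [D, P, F, C, H, M, E, N]
Visit D; enqueue J → queue [P, F, C, H, M, E, N, J]
Visit P; enqueue B, K → queue [F, C, H, M, E, N, J, B, K]
Visit F → queue [C, H, M, E, N, J, B, K]
Visit C; enqueue O → queue [H, M, E, N, J, B, K, O]
Visit H → queue [M, E, N, J, B, K, O]
Visit M → queue [E, N, J, B, K, O]
Visit E → queue [N, J, B, K, O]
Visit N → queue [J, B, K, O]
Visit J → queue [B, K, O]
Visit B → queue [K, O]
Visit K → queue [O]
Visit O → queue []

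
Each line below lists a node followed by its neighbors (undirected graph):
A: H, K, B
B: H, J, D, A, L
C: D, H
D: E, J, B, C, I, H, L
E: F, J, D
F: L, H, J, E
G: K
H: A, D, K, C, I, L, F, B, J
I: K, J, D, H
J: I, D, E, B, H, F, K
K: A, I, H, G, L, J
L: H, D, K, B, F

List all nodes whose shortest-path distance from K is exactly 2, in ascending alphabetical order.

B, C, D, E, F

Level 0: K
Level 1: A, G, H, I, J, L
Level 2: B, C, D, E, F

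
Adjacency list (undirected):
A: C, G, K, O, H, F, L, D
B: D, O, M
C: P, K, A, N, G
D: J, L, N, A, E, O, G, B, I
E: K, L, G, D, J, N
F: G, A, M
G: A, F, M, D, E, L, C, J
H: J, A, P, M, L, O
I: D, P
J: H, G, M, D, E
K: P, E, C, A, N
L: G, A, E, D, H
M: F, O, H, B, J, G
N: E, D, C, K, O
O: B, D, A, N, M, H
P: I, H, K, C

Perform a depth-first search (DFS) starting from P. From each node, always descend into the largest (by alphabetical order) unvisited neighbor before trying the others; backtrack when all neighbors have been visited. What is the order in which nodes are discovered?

Visit P
P → K
K → N
N → O
O → M
M → J
J → H
H → L
L → G
G → F
F → A
A → D
D → I
D → E
D → B
A → C

P -> K -> N -> O -> M -> J -> H -> L -> G -> F -> A -> D -> I -> E -> B -> C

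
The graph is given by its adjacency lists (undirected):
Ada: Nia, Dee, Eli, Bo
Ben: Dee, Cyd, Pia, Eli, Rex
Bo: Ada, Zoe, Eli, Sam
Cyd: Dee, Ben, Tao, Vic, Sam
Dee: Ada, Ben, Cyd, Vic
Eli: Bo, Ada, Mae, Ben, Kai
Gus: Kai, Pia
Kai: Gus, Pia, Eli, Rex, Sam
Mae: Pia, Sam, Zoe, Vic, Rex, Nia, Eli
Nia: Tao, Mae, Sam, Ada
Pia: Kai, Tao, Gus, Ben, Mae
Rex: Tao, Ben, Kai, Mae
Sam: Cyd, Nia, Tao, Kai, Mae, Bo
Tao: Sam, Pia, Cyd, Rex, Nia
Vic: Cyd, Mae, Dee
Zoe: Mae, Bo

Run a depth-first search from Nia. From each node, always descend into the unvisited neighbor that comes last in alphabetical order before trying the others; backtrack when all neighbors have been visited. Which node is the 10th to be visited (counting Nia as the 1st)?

Ben

Visit Nia
Nia → Tao
Tao → Sam
Sam → Mae
Mae → Zoe
Zoe → Bo
Bo → Eli
Eli → Kai
Kai → Rex
Rex → Ben
Ben → Pia
Pia → Gus
Ben → Dee
Dee → Vic
Vic → Cyd
Dee → Ada

Visit order: Nia, Tao, Sam, Mae, Zoe, Bo, Eli, Kai, Rex, Ben, Pia, Gus, Dee, Vic, Cyd, Ada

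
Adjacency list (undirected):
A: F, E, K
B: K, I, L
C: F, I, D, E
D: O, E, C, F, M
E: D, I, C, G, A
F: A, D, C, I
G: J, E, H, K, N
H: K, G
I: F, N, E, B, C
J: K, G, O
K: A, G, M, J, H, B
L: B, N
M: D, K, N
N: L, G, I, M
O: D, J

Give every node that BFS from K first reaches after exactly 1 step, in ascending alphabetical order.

Level 0: K
Level 1: A, B, G, H, J, M
Level 2: D, E, F, I, L, N, O
Level 3: C

A, B, G, H, J, M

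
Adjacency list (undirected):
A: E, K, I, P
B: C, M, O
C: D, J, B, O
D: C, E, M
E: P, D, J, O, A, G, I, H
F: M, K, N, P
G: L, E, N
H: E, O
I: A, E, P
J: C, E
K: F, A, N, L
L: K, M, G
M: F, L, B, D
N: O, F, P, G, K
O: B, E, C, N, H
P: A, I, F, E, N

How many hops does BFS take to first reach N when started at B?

2

Level 0: B
Level 1: C, M, O
Level 2: D, E, F, H, J, L, N
Level 3: A, G, I, K, P
N first appears at level 2.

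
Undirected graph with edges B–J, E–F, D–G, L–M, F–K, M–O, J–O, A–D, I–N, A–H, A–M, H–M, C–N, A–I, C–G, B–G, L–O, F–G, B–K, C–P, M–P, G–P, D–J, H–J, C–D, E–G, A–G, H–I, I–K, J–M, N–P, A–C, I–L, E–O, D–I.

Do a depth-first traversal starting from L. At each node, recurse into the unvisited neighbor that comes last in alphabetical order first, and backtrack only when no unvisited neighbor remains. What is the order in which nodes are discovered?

L, O, M, P, N, I, K, F, G, E, D, J, H, A, C, B

Visit L
L → O
O → M
M → P
P → N
N → I
I → K
K → F
F → G
G → E
G → D
D → J
J → H
H → A
A → C
J → B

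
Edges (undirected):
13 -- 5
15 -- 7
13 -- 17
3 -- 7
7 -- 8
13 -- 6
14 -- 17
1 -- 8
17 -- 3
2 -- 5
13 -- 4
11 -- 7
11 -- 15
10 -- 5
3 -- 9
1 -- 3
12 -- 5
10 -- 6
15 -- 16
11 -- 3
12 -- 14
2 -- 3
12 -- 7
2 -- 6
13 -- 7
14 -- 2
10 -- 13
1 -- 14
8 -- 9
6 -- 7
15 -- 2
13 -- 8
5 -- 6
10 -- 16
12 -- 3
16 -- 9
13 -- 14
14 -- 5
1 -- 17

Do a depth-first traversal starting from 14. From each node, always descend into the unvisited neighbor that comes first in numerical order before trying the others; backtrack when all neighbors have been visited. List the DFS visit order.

14, 1, 3, 2, 5, 6, 7, 8, 9, 16, 10, 13, 4, 17, 15, 11, 12

Visit 14
14 → 1
1 → 3
3 → 2
2 → 5
5 → 6
6 → 7
7 → 8
8 → 9
9 → 16
16 → 10
10 → 13
13 → 4
13 → 17
16 → 15
15 → 11
7 → 12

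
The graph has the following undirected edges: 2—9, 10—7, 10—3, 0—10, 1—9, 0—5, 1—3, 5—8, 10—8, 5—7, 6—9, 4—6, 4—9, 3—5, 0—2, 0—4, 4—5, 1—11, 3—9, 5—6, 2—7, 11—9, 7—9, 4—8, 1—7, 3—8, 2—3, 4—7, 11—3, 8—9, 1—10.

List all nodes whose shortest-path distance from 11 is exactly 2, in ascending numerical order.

Level 0: 11
Level 1: 1, 3, 9
Level 2: 2, 4, 5, 6, 7, 8, 10
Level 3: 0

2, 4, 5, 6, 7, 8, 10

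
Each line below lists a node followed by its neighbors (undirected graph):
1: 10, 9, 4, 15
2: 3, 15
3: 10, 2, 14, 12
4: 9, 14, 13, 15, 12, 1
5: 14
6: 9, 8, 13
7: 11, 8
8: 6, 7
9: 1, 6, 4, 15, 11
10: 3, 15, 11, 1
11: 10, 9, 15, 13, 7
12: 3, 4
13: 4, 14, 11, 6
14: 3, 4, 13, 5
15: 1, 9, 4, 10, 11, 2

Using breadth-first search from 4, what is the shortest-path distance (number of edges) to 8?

Level 0: 4
Level 1: 1, 9, 12, 13, 14, 15
Level 2: 2, 3, 5, 6, 10, 11
Level 3: 7, 8
8 first appears at level 3.

3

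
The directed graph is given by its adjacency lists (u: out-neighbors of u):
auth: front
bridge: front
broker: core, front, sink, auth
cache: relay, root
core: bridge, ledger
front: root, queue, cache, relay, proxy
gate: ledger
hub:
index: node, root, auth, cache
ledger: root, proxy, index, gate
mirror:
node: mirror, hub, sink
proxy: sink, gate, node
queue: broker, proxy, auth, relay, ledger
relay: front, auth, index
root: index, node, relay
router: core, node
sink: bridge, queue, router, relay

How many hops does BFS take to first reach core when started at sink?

2

Level 0: sink
Level 1: bridge, queue, relay, router
Level 2: auth, broker, core, front, index, ledger, node, proxy
Level 3: cache, gate, hub, mirror, root
core first appears at level 2.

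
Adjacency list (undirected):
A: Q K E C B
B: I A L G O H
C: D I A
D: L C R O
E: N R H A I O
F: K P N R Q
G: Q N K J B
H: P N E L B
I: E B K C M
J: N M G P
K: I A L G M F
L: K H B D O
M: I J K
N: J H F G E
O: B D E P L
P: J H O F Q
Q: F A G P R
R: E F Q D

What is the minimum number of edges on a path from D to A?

Level 0: D
Level 1: C, L, O, R
Level 2: A, B, E, F, H, I, K, P, Q
Level 3: G, J, M, N
A first appears at level 2.

2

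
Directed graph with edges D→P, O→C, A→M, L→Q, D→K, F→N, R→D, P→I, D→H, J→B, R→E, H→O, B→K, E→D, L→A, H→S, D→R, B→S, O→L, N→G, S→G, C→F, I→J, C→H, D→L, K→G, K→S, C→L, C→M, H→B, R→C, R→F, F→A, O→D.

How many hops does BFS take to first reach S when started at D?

Level 0: D
Level 1: H, K, L, P, R
Level 2: A, B, C, E, F, G, I, O, Q, S
Level 3: J, M, N
S first appears at level 2.

2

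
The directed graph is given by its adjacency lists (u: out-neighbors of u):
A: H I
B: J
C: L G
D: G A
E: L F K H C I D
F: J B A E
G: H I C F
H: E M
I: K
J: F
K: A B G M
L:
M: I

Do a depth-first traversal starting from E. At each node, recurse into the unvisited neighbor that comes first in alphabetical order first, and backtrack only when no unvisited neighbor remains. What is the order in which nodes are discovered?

E -> C -> G -> F -> A -> H -> M -> I -> K -> B -> J -> L -> D

Visit E
E → C
C → G
G → F
F → A
A → H
H → M
M → I
I → K
K → B
B → J
C → L
E → D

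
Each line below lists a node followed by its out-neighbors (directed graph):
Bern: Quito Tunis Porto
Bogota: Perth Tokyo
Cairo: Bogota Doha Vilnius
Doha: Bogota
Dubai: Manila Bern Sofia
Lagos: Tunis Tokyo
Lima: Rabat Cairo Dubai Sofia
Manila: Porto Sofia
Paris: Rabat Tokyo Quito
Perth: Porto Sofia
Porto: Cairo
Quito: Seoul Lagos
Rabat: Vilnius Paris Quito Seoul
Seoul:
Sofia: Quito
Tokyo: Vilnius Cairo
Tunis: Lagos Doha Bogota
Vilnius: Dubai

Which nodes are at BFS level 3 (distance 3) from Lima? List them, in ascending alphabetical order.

Level 0: Lima
Level 1: Cairo, Dubai, Rabat, Sofia
Level 2: Bern, Bogota, Doha, Manila, Paris, Quito, Seoul, Vilnius
Level 3: Lagos, Perth, Porto, Tokyo, Tunis

Lagos, Perth, Porto, Tokyo, Tunis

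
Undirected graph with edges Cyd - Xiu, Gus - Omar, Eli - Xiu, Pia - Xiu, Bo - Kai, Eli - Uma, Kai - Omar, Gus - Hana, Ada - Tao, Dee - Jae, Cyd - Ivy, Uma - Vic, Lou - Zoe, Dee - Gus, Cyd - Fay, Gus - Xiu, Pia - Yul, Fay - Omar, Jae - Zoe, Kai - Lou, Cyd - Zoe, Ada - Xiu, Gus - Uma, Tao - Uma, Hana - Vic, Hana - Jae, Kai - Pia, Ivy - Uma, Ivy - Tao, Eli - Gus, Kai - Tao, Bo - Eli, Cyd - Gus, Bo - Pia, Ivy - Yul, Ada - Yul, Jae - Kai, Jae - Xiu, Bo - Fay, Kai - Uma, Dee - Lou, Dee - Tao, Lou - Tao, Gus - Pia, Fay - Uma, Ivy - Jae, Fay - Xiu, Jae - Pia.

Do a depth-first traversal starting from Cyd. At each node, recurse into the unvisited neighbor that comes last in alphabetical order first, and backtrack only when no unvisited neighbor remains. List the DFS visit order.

Visit Cyd
Cyd → Zoe
Zoe → Lou
Lou → Tao
Tao → Uma
Uma → Vic
Vic → Hana
Hana → Jae
Jae → Xiu
Xiu → Pia
Pia → Yul
Yul → Ivy
Yul → Ada
Pia → Kai
Kai → Omar
Omar → Gus
Gus → Eli
Eli → Bo
Bo → Fay
Gus → Dee

Cyd, Zoe, Lou, Tao, Uma, Vic, Hana, Jae, Xiu, Pia, Yul, Ivy, Ada, Kai, Omar, Gus, Eli, Bo, Fay, Dee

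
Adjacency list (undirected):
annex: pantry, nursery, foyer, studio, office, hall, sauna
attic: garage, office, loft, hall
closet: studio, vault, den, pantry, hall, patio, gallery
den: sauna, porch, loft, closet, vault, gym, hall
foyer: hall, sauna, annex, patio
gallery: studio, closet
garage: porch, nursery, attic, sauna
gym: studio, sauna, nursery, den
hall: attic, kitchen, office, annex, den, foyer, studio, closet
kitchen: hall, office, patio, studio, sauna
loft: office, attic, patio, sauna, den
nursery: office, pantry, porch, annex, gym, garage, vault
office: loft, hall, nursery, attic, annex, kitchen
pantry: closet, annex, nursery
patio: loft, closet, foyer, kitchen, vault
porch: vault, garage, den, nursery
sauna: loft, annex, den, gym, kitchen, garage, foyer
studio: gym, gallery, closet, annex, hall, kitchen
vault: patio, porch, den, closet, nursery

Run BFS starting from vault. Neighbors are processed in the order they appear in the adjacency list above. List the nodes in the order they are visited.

Visit vault; enqueue patio, porch, den, closet, nursery → queue [patio, porch, den, closet, nursery]
Visit patio; enqueue loft, foyer, kitchen → queue [porch, den, closet, nursery, loft, foyer, kitchen]
Visit porch; enqueue garage → queue [den, closet, nursery, loft, foyer, kitchen, garage]
Visit den; enqueue sauna, gym, hall → queue [closet, nursery, loft, foyer, kitchen, garage, sauna, gym, hall]
Visit closet; enqueue studio, pantry, gallery → queue [nursery, loft, foyer, kitchen, garage, sauna, gym, hall, studio, pantry, gallery]
Visit nursery; enqueue office, annex → queue [loft, foyer, kitchen, garage, sauna, gym, hall, studio, pantry, gallery, office, annex]
Visit loft; enqueue attic → queue [foyer, kitchen, garage, sauna, gym, hall, studio, pantry, gallery, office, annex, attic]
Visit foyer → queue [kitchen, garage, sauna, gym, hall, studio, pantry, gallery, office, annex, attic]
Visit kitchen → queue [garage, sauna, gym, hall, studio, pantry, gallery, office, annex, attic]
Visit garage → queue [sauna, gym, hall, studio, pantry, gallery, office, annex, attic]
Visit sauna → queue [gym, hall, studio, pantry, gallery, office, annex, attic]
Visit gym → queue [hall, studio, pantry, gallery, office, annex, attic]
Visit hall → queue [studio, pantry, gallery, office, annex, attic]
Visit studio → queue [pantry, gallery, office, annex, attic]
Visit pantry → queue [gallery, office, annex, attic]
Visit gallery → queue [office, annex, attic]
Visit office → queue [annex, attic]
Visit annex → queue [attic]
Visit attic → queue []

vault, patio, porch, den, closet, nursery, loft, foyer, kitchen, garage, sauna, gym, hall, studio, pantry, gallery, office, annex, attic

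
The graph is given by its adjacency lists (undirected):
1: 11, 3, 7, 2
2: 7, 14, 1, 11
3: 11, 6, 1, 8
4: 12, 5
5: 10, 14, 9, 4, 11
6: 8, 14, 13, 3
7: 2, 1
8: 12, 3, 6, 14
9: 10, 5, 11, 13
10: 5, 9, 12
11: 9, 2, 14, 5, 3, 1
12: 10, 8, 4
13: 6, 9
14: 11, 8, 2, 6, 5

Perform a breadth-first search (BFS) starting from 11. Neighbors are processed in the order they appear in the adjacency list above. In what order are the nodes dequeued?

Visit 11; enqueue 9, 2, 14, 5, 3, 1 → queue [9, 2, 14, 5, 3, 1]
Visit 9; enqueue 10, 13 → queue [2, 14, 5, 3, 1, 10, 13]
Visit 2; enqueue 7 → queue [14, 5, 3, 1, 10, 13, 7]
Visit 14; enqueue 8, 6 → queue [5, 3, 1, 10, 13, 7, 8, 6]
Visit 5; enqueue 4 → queue [3, 1, 10, 13, 7, 8, 6, 4]
Visit 3 → queue [1, 10, 13, 7, 8, 6, 4]
Visit 1 → queue [10, 13, 7, 8, 6, 4]
Visit 10; enqueue 12 → queue [13, 7, 8, 6, 4, 12]
Visit 13 → queue [7, 8, 6, 4, 12]
Visit 7 → queue [8, 6, 4, 12]
Visit 8 → queue [6, 4, 12]
Visit 6 → queue [4, 12]
Visit 4 → queue [12]
Visit 12 → queue []

11, 9, 2, 14, 5, 3, 1, 10, 13, 7, 8, 6, 4, 12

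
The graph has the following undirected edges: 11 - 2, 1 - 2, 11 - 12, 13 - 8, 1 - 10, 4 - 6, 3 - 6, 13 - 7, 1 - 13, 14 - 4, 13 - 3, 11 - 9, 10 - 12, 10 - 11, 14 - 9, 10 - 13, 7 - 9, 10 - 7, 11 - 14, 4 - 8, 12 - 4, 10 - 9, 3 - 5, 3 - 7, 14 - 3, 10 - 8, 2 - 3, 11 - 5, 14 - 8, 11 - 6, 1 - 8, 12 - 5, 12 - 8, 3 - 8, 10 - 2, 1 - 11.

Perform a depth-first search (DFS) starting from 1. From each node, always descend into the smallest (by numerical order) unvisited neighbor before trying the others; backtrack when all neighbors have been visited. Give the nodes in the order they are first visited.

Visit 1
1 → 2
2 → 3
3 → 5
5 → 11
11 → 6
6 → 4
4 → 8
8 → 10
10 → 7
7 → 9
9 → 14
7 → 13
10 → 12

1 2 3 5 11 6 4 8 10 7 9 14 13 12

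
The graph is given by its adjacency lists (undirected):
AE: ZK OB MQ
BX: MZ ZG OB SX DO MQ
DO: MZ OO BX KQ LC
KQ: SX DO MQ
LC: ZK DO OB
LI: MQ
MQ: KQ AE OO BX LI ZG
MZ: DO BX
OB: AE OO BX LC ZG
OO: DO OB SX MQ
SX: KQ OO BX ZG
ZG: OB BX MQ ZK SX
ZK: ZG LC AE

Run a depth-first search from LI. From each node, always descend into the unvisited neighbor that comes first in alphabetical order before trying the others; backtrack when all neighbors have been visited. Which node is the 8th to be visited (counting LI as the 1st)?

Visit LI
LI → MQ
MQ → AE
AE → OB
OB → BX
BX → DO
DO → KQ
KQ → SX
SX → OO
SX → ZG
ZG → ZK
ZK → LC
DO → MZ

Visit order: LI, MQ, AE, OB, BX, DO, KQ, SX, OO, ZG, ZK, LC, MZ

SX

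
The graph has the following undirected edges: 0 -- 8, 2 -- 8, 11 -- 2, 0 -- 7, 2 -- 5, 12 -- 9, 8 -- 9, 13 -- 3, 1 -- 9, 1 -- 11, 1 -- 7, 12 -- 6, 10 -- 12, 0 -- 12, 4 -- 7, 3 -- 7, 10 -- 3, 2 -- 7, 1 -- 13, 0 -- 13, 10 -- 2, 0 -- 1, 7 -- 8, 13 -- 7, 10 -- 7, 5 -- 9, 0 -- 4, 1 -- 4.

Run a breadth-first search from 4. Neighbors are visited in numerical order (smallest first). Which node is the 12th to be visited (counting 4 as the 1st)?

Visit 4; enqueue 0, 1, 7 → queue [0, 1, 7]
Visit 0; enqueue 8, 12, 13 → queue [1, 7, 8, 12, 13]
Visit 1; enqueue 9, 11 → queue [7, 8, 12, 13, 9, 11]
Visit 7; enqueue 2, 3, 10 → queue [8, 12, 13, 9, 11, 2, 3, 10]
Visit 8 → queue [12, 13, 9, 11, 2, 3, 10]
Visit 12; enqueue 6 → queue [13, 9, 11, 2, 3, 10, 6]
Visit 13 → queue [9, 11, 2, 3, 10, 6]
Visit 9; enqueue 5 → queue [11, 2, 3, 10, 6, 5]
Visit 11 → queue [2, 3, 10, 6, 5]
Visit 2 → queue [3, 10, 6, 5]
Visit 3 → queue [10, 6, 5]
Visit 10 → queue [6, 5]
Visit 6 → queue [5]
Visit 5 → queue []

Visit order: 4, 0, 1, 7, 8, 12, 13, 9, 11, 2, 3, 10, 6, 5

10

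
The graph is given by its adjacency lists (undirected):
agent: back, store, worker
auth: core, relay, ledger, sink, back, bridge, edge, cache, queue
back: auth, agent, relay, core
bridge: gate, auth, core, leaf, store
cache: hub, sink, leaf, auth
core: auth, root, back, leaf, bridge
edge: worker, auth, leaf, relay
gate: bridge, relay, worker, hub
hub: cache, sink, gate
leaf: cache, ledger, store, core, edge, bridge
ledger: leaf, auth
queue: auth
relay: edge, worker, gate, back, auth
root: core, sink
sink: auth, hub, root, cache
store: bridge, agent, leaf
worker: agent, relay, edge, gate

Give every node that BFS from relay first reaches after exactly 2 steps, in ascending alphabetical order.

agent, bridge, cache, core, hub, leaf, ledger, queue, sink

Level 0: relay
Level 1: auth, back, edge, gate, worker
Level 2: agent, bridge, cache, core, hub, leaf, ledger, queue, sink
Level 3: root, store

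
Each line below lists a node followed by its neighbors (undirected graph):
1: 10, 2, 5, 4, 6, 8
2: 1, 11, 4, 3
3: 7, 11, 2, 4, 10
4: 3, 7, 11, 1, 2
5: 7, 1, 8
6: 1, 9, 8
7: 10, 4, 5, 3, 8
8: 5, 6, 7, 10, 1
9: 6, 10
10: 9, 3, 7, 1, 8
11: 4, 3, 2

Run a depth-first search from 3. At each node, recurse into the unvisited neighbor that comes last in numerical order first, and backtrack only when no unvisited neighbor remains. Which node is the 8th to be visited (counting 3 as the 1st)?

Visit 3
3 → 11
11 → 4
4 → 7
7 → 10
10 → 9
9 → 6
6 → 8
8 → 5
5 → 1
1 → 2

Visit order: 3, 11, 4, 7, 10, 9, 6, 8, 5, 1, 2

8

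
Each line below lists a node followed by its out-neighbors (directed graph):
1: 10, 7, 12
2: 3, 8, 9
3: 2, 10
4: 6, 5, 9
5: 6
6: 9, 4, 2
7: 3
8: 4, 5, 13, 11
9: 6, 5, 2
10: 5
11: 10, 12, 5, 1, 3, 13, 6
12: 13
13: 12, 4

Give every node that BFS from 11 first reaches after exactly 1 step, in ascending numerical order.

Level 0: 11
Level 1: 1, 3, 5, 6, 10, 12, 13
Level 2: 2, 4, 7, 9
Level 3: 8

1, 3, 5, 6, 10, 12, 13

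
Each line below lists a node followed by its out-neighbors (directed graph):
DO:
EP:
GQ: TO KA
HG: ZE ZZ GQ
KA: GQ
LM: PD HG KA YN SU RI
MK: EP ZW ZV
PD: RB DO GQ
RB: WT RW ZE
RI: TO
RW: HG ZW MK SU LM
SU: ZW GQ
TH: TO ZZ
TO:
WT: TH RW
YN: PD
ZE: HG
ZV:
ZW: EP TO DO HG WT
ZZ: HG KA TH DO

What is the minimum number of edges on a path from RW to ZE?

Level 0: RW
Level 1: HG, LM, MK, SU, ZW
Level 2: DO, EP, GQ, KA, PD, RI, TO, WT, YN, ZE, ZV, ZZ
Level 3: RB, TH
ZE first appears at level 2.

2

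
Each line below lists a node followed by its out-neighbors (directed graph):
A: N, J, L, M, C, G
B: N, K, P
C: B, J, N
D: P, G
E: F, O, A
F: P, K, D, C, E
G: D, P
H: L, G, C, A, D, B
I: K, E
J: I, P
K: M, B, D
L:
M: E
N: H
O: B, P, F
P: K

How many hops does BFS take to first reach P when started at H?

Level 0: H
Level 1: A, B, C, D, G, L
Level 2: J, K, M, N, P
Level 3: E, I
Level 4: F, O
P first appears at level 2.

2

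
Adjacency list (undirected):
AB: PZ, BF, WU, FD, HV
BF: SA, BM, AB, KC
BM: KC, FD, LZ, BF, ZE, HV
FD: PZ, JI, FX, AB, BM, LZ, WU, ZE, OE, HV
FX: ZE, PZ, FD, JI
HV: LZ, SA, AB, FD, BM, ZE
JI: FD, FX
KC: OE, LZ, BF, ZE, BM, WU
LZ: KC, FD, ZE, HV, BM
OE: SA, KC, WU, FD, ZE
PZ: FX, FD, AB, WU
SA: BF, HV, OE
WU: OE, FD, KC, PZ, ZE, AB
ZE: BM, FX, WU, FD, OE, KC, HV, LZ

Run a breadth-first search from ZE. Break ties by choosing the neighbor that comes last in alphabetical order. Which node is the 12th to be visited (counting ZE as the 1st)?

Visit ZE; enqueue WU, OE, LZ, KC, HV, FX, FD, BM → queue [WU, OE, LZ, KC, HV, FX, FD, BM]
Visit WU; enqueue PZ, AB → queue [OE, LZ, KC, HV, FX, FD, BM, PZ, AB]
Visit OE; enqueue SA → queue [LZ, KC, HV, FX, FD, BM, PZ, AB, SA]
Visit LZ → queue [KC, HV, FX, FD, BM, PZ, AB, SA]
Visit KC; enqueue BF → queue [HV, FX, FD, BM, PZ, AB, SA, BF]
Visit HV → queue [FX, FD, BM, PZ, AB, SA, BF]
Visit FX; enqueue JI → queue [FD, BM, PZ, AB, SA, BF, JI]
Visit FD → queue [BM, PZ, AB, SA, BF, JI]
Visit BM → queue [PZ, AB, SA, BF, JI]
Visit PZ → queue [AB, SA, BF, JI]
Visit AB → queue [SA, BF, JI]
Visit SA → queue [BF, JI]
Visit BF → queue [JI]
Visit JI → queue []

Visit order: ZE, WU, OE, LZ, KC, HV, FX, FD, BM, PZ, AB, SA, BF, JI

SA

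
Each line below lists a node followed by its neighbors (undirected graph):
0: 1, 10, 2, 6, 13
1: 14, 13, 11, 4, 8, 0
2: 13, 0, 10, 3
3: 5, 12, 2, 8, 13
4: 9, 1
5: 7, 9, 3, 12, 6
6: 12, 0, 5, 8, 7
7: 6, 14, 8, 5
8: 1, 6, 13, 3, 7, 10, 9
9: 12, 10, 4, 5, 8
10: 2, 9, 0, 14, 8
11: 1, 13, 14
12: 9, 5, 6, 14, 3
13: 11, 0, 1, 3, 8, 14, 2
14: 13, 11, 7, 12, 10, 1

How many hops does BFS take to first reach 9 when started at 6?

Level 0: 6
Level 1: 0, 5, 7, 8, 12
Level 2: 1, 2, 3, 9, 10, 13, 14
Level 3: 4, 11
9 first appears at level 2.

2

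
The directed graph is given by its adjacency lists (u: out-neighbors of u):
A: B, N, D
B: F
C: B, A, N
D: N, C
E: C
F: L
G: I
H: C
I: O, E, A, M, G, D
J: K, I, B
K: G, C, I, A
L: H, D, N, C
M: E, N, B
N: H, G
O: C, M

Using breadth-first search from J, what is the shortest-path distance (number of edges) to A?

2

Level 0: J
Level 1: B, I, K
Level 2: A, C, D, E, F, G, M, O
Level 3: L, N
Level 4: H
A first appears at level 2.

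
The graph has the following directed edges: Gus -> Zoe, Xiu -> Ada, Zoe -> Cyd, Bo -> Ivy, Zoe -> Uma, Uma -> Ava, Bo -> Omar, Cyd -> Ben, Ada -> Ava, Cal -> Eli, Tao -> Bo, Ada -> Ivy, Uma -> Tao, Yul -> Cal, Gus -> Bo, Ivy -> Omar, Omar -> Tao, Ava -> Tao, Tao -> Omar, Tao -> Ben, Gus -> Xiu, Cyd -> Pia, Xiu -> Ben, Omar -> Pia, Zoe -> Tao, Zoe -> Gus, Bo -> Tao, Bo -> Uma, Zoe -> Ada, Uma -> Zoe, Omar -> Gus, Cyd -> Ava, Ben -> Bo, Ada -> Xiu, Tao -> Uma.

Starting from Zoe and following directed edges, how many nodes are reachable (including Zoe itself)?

BFS from Zoe visits: Zoe, Uma, Tao, Gus, Cyd, Ada, Ava, Omar, Bo, Ben, Xiu, Pia, Ivy
Reachable nodes: 13 of 16 total.

13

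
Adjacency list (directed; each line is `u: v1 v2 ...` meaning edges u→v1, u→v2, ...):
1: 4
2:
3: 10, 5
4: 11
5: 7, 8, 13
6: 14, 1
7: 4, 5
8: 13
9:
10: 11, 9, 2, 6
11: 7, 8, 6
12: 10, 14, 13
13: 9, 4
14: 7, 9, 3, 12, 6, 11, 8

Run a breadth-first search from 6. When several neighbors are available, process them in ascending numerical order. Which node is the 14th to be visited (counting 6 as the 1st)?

2

Visit 6; enqueue 1, 14 → queue [1, 14]
Visit 1; enqueue 4 → queue [14, 4]
Visit 14; enqueue 3, 7, 8, 9, 11, 12 → queue [4, 3, 7, 8, 9, 11, 12]
Visit 4 → queue [3, 7, 8, 9, 11, 12]
Visit 3; enqueue 5, 10 → queue [7, 8, 9, 11, 12, 5, 10]
Visit 7 → queue [8, 9, 11, 12, 5, 10]
Visit 8; enqueue 13 → queue [9, 11, 12, 5, 10, 13]
Visit 9 → queue [11, 12, 5, 10, 13]
Visit 11 → queue [12, 5, 10, 13]
Visit 12 → queue [5, 10, 13]
Visit 5 → queue [10, 13]
Visit 10; enqueue 2 → queue [13, 2]
Visit 13 → queue [2]
Visit 2 → queue []

Visit order: 6, 1, 14, 4, 3, 7, 8, 9, 11, 12, 5, 10, 13, 2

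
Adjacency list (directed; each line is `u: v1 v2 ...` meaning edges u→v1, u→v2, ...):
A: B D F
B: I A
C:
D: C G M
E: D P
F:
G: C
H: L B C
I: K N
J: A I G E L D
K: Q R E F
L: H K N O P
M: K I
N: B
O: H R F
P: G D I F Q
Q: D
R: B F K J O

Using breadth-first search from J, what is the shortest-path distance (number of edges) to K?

Level 0: J
Level 1: A, D, E, G, I, L
Level 2: B, C, F, H, K, M, N, O, P
Level 3: Q, R
K first appears at level 2.

2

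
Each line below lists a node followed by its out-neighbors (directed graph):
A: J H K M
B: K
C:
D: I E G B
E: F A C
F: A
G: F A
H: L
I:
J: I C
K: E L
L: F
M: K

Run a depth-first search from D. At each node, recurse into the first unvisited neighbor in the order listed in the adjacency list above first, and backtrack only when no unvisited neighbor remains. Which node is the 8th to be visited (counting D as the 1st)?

Visit D
D → I
D → E
E → F
F → A
A → J
J → C
A → H
H → L
A → K
A → M
D → G
D → B

Visit order: D, I, E, F, A, J, C, H, L, K, M, G, B

H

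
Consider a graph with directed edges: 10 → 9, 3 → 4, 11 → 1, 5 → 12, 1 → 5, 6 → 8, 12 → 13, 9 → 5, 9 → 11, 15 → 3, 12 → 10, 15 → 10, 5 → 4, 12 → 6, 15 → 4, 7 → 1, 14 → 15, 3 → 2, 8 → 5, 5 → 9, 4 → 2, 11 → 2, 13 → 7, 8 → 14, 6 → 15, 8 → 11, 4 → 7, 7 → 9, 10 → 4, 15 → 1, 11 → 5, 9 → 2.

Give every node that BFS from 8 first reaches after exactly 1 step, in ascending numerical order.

5, 11, 14

Level 0: 8
Level 1: 5, 11, 14
Level 2: 1, 2, 4, 9, 12, 15
Level 3: 3, 6, 7, 10, 13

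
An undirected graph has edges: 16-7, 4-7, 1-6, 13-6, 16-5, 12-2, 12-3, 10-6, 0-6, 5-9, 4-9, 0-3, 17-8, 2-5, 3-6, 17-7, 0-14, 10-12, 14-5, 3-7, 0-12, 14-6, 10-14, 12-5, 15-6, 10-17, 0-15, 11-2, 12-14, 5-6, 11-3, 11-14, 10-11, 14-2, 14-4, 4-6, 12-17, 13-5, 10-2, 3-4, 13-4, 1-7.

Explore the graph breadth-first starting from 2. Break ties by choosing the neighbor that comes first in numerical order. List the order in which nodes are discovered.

2 -> 5 -> 10 -> 11 -> 12 -> 14 -> 6 -> 9 -> 13 -> 16 -> 17 -> 3 -> 0 -> 4 -> 1 -> 15 -> 7 -> 8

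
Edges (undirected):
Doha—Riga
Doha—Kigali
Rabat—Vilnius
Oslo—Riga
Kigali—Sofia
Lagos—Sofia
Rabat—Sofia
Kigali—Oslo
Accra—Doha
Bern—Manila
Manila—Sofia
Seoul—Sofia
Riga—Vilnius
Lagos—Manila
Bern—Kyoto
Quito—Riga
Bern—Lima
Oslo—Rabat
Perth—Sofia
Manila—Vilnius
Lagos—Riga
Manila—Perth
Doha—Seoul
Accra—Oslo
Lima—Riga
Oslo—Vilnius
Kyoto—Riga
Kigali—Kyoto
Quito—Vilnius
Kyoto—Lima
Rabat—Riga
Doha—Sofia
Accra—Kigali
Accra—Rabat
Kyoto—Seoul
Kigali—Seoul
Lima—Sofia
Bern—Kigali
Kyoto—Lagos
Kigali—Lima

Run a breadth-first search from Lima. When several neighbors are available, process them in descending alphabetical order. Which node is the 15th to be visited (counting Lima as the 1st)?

Oslo

Visit Lima; enqueue Sofia, Riga, Kyoto, Kigali, Bern → queue [Sofia, Riga, Kyoto, Kigali, Bern]
Visit Sofia; enqueue Seoul, Rabat, Perth, Manila, Lagos, Doha → queue [Riga, Kyoto, Kigali, Bern, Seoul, Rabat, Perth, Manila, Lagos, Doha]
Visit Riga; enqueue Vilnius, Quito, Oslo → queue [Kyoto, Kigali, Bern, Seoul, Rabat, Perth, Manila, Lagos, Doha, Vilnius, Quito, Oslo]
Visit Kyoto → queue [Kigali, Bern, Seoul, Rabat, Perth, Manila, Lagos, Doha, Vilnius, Quito, Oslo]
Visit Kigali; enqueue Accra → queue [Bern, Seoul, Rabat, Perth, Manila, Lagos, Doha, Vilnius, Quito, Oslo, Accra]
Visit Bern → queue [Seoul, Rabat, Perth, Manila, Lagos, Doha, Vilnius, Quito, Oslo, Accra]
Visit Seoul → queue [Rabat, Perth, Manila, Lagos, Doha, Vilnius, Quito, Oslo, Accra]
Visit Rabat → queue [Perth, Manila, Lagos, Doha, Vilnius, Quito, Oslo, Accra]
Visit Perth → queue [Manila, Lagos, Doha, Vilnius, Quito, Oslo, Accra]
Visit Manila → queue [Lagos, Doha, Vilnius, Quito, Oslo, Accra]
Visit Lagos → queue [Doha, Vilnius, Quito, Oslo, Accra]
Visit Doha → queue [Vilnius, Quito, Oslo, Accra]
Visit Vilnius → queue [Quito, Oslo, Accra]
Visit Quito → queue [Oslo, Accra]
Visit Oslo → queue [Accra]
Visit Accra → queue []

Visit order: Lima, Sofia, Riga, Kyoto, Kigali, Bern, Seoul, Rabat, Perth, Manila, Lagos, Doha, Vilnius, Quito, Oslo, Accra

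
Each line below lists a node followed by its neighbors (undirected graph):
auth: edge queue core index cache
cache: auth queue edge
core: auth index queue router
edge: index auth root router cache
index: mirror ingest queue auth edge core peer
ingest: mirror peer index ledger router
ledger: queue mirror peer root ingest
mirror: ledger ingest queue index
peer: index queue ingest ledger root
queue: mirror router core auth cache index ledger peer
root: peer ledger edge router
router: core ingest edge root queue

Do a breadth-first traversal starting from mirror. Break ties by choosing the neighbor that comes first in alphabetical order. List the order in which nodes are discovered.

Visit mirror; enqueue index, ingest, ledger, queue → queue [index, ingest, ledger, queue]
Visit index; enqueue auth, core, edge, peer → queue [ingest, ledger, queue, auth, core, edge, peer]
Visit ingest; enqueue router → queue [ledger, queue, auth, core, edge, peer, router]
Visit ledger; enqueue root → queue [queue, auth, core, edge, peer, router, root]
Visit queue; enqueue cache → queue [auth, core, edge, peer, router, root, cache]
Visit auth → queue [core, edge, peer, router, root, cache]
Visit core → queue [edge, peer, router, root, cache]
Visit edge → queue [peer, router, root, cache]
Visit peer → queue [router, root, cache]
Visit router → queue [root, cache]
Visit root → queue [cache]
Visit cache → queue []

mirror → index → ingest → ledger → queue → auth → core → edge → peer → router → root → cache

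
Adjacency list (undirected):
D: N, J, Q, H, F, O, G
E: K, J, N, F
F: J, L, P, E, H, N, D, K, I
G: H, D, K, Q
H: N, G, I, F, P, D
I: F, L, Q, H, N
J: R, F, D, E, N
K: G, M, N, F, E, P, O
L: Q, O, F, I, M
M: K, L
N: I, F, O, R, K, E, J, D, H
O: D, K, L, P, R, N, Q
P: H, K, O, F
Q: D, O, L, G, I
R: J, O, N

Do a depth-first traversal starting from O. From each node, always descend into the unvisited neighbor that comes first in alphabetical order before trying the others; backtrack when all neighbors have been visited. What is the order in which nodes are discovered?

Visit O
O → D
D → F
F → E
E → J
J → N
N → H
H → G
G → K
K → M
M → L
L → I
I → Q
K → P
N → R

O -> D -> F -> E -> J -> N -> H -> G -> K -> M -> L -> I -> Q -> P -> R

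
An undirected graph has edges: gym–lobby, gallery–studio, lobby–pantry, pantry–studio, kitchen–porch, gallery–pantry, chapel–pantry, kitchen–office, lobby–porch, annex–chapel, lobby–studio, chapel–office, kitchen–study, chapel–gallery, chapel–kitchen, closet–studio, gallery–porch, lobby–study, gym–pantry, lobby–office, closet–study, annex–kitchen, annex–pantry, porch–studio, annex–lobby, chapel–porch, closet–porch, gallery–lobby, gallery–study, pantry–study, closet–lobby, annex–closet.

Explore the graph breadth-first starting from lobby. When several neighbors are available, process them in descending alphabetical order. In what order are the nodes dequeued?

lobby -> study -> studio -> porch -> pantry -> office -> gym -> gallery -> closet -> annex -> kitchen -> chapel

Visit lobby; enqueue study, studio, porch, pantry, office, gym, gallery, closet, annex → queue [study, studio, porch, pantry, office, gym, gallery, closet, annex]
Visit study; enqueue kitchen → queue [studio, porch, pantry, office, gym, gallery, closet, annex, kitchen]
Visit studio → queue [porch, pantry, office, gym, gallery, closet, annex, kitchen]
Visit porch; enqueue chapel → queue [pantry, office, gym, gallery, closet, annex, kitchen, chapel]
Visit pantry → queue [office, gym, gallery, closet, annex, kitchen, chapel]
Visit office → queue [gym, gallery, closet, annex, kitchen, chapel]
Visit gym → queue [gallery, closet, annex, kitchen, chapel]
Visit gallery → queue [closet, annex, kitchen, chapel]
Visit closet → queue [annex, kitchen, chapel]
Visit annex → queue [kitchen, chapel]
Visit kitchen → queue [chapel]
Visit chapel → queue []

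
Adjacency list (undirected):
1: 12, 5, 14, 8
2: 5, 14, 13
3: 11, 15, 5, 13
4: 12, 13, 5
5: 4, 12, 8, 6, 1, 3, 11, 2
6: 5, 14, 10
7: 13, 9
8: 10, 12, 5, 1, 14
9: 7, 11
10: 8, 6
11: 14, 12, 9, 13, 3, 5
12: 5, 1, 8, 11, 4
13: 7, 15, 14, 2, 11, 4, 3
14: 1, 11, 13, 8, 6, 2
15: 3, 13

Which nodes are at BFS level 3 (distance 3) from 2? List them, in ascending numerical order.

9, 10

Level 0: 2
Level 1: 5, 13, 14
Level 2: 1, 3, 4, 6, 7, 8, 11, 12, 15
Level 3: 9, 10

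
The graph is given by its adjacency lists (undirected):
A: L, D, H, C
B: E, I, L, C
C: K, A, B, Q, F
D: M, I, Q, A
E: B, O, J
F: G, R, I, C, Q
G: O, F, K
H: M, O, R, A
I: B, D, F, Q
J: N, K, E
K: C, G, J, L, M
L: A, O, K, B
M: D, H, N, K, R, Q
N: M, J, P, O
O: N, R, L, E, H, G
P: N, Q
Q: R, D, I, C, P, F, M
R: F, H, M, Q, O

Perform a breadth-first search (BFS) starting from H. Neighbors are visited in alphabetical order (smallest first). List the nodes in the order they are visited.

Visit H; enqueue A, M, O, R → queue [A, M, O, R]
Visit A; enqueue C, D, L → queue [M, O, R, C, D, L]
Visit M; enqueue K, N, Q → queue [O, R, C, D, L, K, N, Q]
Visit O; enqueue E, G → queue [R, C, D, L, K, N, Q, E, G]
Visit R; enqueue F → queue [C, D, L, K, N, Q, E, G, F]
Visit C; enqueue B → queue [D, L, K, N, Q, E, G, F, B]
Visit D; enqueue I → queue [L, K, N, Q, E, G, F, B, I]
Visit L → queue [K, N, Q, E, G, F, B, I]
Visit K; enqueue J → queue [N, Q, E, G, F, B, I, J]
Visit N; enqueue P → queue [Q, E, G, F, B, I, J, P]
Visit Q → queue [E, G, F, B, I, J, P]
Visit E → queue [G, F, B, I, J, P]
Visit G → queue [F, B, I, J, P]
Visit F → queue [B, I, J, P]
Visit B → queue [I, J, P]
Visit I → queue [J, P]
Visit J → queue [P]
Visit P → queue []

H A M O R C D L K N Q E G F B I J P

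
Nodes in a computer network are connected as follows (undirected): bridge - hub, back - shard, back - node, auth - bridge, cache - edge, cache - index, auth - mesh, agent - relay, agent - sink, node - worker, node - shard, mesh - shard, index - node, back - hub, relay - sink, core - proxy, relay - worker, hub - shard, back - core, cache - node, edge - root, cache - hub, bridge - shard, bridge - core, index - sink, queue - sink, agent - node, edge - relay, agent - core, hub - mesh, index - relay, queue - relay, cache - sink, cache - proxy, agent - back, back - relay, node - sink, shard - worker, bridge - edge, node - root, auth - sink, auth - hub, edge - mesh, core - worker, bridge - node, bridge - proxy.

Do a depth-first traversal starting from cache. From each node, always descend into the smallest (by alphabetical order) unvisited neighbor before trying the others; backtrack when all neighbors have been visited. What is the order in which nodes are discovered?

Visit cache
cache → edge
edge → bridge
bridge → auth
auth → hub
hub → back
back → agent
agent → core
core → proxy
core → worker
worker → node
node → index
index → relay
relay → queue
queue → sink
node → root
node → shard
shard → mesh

cache -> edge -> bridge -> auth -> hub -> back -> agent -> core -> proxy -> worker -> node -> index -> relay -> queue -> sink -> root -> shard -> mesh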